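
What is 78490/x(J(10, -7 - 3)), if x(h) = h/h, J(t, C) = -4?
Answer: 78490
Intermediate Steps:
x(h) = 1
78490/x(J(10, -7 - 3)) = 78490/1 = 78490*1 = 78490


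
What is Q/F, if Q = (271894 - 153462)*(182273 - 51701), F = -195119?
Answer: -15463903104/195119 ≈ -79254.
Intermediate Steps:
Q = 15463903104 (Q = 118432*130572 = 15463903104)
Q/F = 15463903104/(-195119) = 15463903104*(-1/195119) = -15463903104/195119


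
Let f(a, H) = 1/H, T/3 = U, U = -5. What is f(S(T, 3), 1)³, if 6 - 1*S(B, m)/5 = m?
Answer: 1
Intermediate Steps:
T = -15 (T = 3*(-5) = -15)
S(B, m) = 30 - 5*m
f(a, H) = 1/H
f(S(T, 3), 1)³ = (1/1)³ = 1³ = 1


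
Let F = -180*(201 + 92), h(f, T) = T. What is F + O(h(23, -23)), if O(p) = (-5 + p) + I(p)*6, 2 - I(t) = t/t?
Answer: -52762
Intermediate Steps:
F = -52740 (F = -180*293 = -52740)
I(t) = 1 (I(t) = 2 - t/t = 2 - 1*1 = 2 - 1 = 1)
O(p) = 1 + p (O(p) = (-5 + p) + 1*6 = (-5 + p) + 6 = 1 + p)
F + O(h(23, -23)) = -52740 + (1 - 23) = -52740 - 22 = -52762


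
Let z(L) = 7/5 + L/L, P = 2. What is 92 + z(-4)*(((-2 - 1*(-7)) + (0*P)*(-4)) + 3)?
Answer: 556/5 ≈ 111.20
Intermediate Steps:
z(L) = 12/5 (z(L) = 7*(1/5) + 1 = 7/5 + 1 = 12/5)
92 + z(-4)*(((-2 - 1*(-7)) + (0*P)*(-4)) + 3) = 92 + 12*(((-2 - 1*(-7)) + (0*2)*(-4)) + 3)/5 = 92 + 12*(((-2 + 7) + 0*(-4)) + 3)/5 = 92 + 12*((5 + 0) + 3)/5 = 92 + 12*(5 + 3)/5 = 92 + (12/5)*8 = 92 + 96/5 = 556/5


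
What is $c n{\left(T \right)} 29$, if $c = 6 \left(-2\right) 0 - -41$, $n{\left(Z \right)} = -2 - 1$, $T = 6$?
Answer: $-3567$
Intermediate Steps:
$n{\left(Z \right)} = -3$ ($n{\left(Z \right)} = -2 - 1 = -3$)
$c = 41$ ($c = \left(-12\right) 0 + 41 = 0 + 41 = 41$)
$c n{\left(T \right)} 29 = 41 \left(-3\right) 29 = \left(-123\right) 29 = -3567$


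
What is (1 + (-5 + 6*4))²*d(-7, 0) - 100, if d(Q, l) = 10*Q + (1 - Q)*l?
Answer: -28100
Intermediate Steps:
d(Q, l) = 10*Q + l*(1 - Q)
(1 + (-5 + 6*4))²*d(-7, 0) - 100 = (1 + (-5 + 6*4))²*(0 + 10*(-7) - 1*(-7)*0) - 100 = (1 + (-5 + 24))²*(0 - 70 + 0) - 100 = (1 + 19)²*(-70) - 100 = 20²*(-70) - 100 = 400*(-70) - 100 = -28000 - 100 = -28100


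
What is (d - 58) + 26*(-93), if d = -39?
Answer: -2515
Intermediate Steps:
(d - 58) + 26*(-93) = (-39 - 58) + 26*(-93) = -97 - 2418 = -2515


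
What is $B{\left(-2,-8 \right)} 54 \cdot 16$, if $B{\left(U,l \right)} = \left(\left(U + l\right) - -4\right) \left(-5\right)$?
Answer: $25920$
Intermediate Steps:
$B{\left(U,l \right)} = -20 - 5 U - 5 l$ ($B{\left(U,l \right)} = \left(\left(U + l\right) + 4\right) \left(-5\right) = \left(4 + U + l\right) \left(-5\right) = -20 - 5 U - 5 l$)
$B{\left(-2,-8 \right)} 54 \cdot 16 = \left(-20 - -10 - -40\right) 54 \cdot 16 = \left(-20 + 10 + 40\right) 54 \cdot 16 = 30 \cdot 54 \cdot 16 = 1620 \cdot 16 = 25920$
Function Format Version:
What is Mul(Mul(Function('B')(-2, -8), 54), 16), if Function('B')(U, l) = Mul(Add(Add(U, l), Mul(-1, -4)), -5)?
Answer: 25920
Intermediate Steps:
Function('B')(U, l) = Add(-20, Mul(-5, U), Mul(-5, l)) (Function('B')(U, l) = Mul(Add(Add(U, l), 4), -5) = Mul(Add(4, U, l), -5) = Add(-20, Mul(-5, U), Mul(-5, l)))
Mul(Mul(Function('B')(-2, -8), 54), 16) = Mul(Mul(Add(-20, Mul(-5, -2), Mul(-5, -8)), 54), 16) = Mul(Mul(Add(-20, 10, 40), 54), 16) = Mul(Mul(30, 54), 16) = Mul(1620, 16) = 25920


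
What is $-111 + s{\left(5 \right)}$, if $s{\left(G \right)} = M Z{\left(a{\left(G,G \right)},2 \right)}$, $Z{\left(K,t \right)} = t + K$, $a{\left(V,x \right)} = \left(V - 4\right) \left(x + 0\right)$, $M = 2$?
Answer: $-97$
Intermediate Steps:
$a{\left(V,x \right)} = x \left(-4 + V\right)$ ($a{\left(V,x \right)} = \left(-4 + V\right) x = x \left(-4 + V\right)$)
$Z{\left(K,t \right)} = K + t$
$s{\left(G \right)} = 4 + 2 G \left(-4 + G\right)$ ($s{\left(G \right)} = 2 \left(G \left(-4 + G\right) + 2\right) = 2 \left(2 + G \left(-4 + G\right)\right) = 4 + 2 G \left(-4 + G\right)$)
$-111 + s{\left(5 \right)} = -111 + \left(4 + 2 \cdot 5 \left(-4 + 5\right)\right) = -111 + \left(4 + 2 \cdot 5 \cdot 1\right) = -111 + \left(4 + 10\right) = -111 + 14 = -97$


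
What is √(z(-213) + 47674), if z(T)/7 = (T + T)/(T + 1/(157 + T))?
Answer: √6786051876202/11929 ≈ 218.38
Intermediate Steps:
z(T) = 14*T/(T + 1/(157 + T)) (z(T) = 7*((T + T)/(T + 1/(157 + T))) = 7*((2*T)/(T + 1/(157 + T))) = 7*(2*T/(T + 1/(157 + T))) = 14*T/(T + 1/(157 + T)))
√(z(-213) + 47674) = √(14*(-213)*(157 - 213)/(1 + (-213)² + 157*(-213)) + 47674) = √(14*(-213)*(-56)/(1 + 45369 - 33441) + 47674) = √(14*(-213)*(-56)/11929 + 47674) = √(14*(-213)*(1/11929)*(-56) + 47674) = √(166992/11929 + 47674) = √(568870138/11929) = √6786051876202/11929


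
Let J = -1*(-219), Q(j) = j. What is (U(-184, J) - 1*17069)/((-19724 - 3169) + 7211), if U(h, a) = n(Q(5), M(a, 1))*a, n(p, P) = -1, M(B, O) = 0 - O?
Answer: 8644/7841 ≈ 1.1024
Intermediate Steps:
M(B, O) = -O
J = 219
U(h, a) = -a
(U(-184, J) - 1*17069)/((-19724 - 3169) + 7211) = (-1*219 - 1*17069)/((-19724 - 3169) + 7211) = (-219 - 17069)/(-22893 + 7211) = -17288/(-15682) = -17288*(-1/15682) = 8644/7841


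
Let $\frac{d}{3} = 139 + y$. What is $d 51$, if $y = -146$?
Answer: $-1071$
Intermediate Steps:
$d = -21$ ($d = 3 \left(139 - 146\right) = 3 \left(-7\right) = -21$)
$d 51 = \left(-21\right) 51 = -1071$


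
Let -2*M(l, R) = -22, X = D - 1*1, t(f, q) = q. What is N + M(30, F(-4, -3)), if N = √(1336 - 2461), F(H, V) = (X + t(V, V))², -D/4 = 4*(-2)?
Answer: 11 + 15*I*√5 ≈ 11.0 + 33.541*I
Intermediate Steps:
D = 32 (D = -16*(-2) = -4*(-8) = 32)
X = 31 (X = 32 - 1*1 = 32 - 1 = 31)
F(H, V) = (31 + V)²
M(l, R) = 11 (M(l, R) = -½*(-22) = 11)
N = 15*I*√5 (N = √(-1125) = 15*I*√5 ≈ 33.541*I)
N + M(30, F(-4, -3)) = 15*I*√5 + 11 = 11 + 15*I*√5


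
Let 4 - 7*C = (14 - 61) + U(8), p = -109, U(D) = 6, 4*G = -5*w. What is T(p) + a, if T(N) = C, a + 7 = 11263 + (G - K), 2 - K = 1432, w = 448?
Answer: 84927/7 ≈ 12132.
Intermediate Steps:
K = -1430 (K = 2 - 1*1432 = 2 - 1432 = -1430)
G = -560 (G = (-5*448)/4 = (1/4)*(-2240) = -560)
a = 12126 (a = -7 + (11263 + (-560 - 1*(-1430))) = -7 + (11263 + (-560 + 1430)) = -7 + (11263 + 870) = -7 + 12133 = 12126)
C = 45/7 (C = 4/7 - ((14 - 61) + 6)/7 = 4/7 - (-47 + 6)/7 = 4/7 - 1/7*(-41) = 4/7 + 41/7 = 45/7 ≈ 6.4286)
T(N) = 45/7
T(p) + a = 45/7 + 12126 = 84927/7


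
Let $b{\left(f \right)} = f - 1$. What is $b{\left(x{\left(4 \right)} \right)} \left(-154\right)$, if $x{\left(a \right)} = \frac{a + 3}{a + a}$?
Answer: $\frac{77}{4} \approx 19.25$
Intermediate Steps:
$x{\left(a \right)} = \frac{3 + a}{2 a}$
$b{\left(f \right)} = -1 + f$
$b{\left(x{\left(4 \right)} \right)} \left(-154\right) = \left(-1 + \frac{3 + 4}{2 \cdot 4}\right) \left(-154\right) = \left(-1 + \frac{1}{2} \cdot \frac{1}{4} \cdot 7\right) \left(-154\right) = \left(-1 + \frac{7}{8}\right) \left(-154\right) = \left(- \frac{1}{8}\right) \left(-154\right) = \frac{77}{4}$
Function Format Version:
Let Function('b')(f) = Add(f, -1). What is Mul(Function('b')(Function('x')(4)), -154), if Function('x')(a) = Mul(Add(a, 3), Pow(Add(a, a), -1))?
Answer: Rational(77, 4) ≈ 19.250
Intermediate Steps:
Function('x')(a) = Mul(Rational(1, 2), Pow(a, -1), Add(3, a)) (Function('x')(a) = Mul(Add(3, a), Pow(Mul(2, a), -1)) = Mul(Add(3, a), Mul(Rational(1, 2), Pow(a, -1))) = Mul(Rational(1, 2), Pow(a, -1), Add(3, a)))
Function('b')(f) = Add(-1, f)
Mul(Function('b')(Function('x')(4)), -154) = Mul(Add(-1, Mul(Rational(1, 2), Pow(4, -1), Add(3, 4))), -154) = Mul(Add(-1, Mul(Rational(1, 2), Rational(1, 4), 7)), -154) = Mul(Add(-1, Rational(7, 8)), -154) = Mul(Rational(-1, 8), -154) = Rational(77, 4)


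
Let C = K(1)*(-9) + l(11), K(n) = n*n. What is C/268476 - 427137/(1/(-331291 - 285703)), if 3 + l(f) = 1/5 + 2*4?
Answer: 353772122178023621/1342380 ≈ 2.6354e+11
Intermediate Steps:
l(f) = 26/5 (l(f) = -3 + (1/5 + 2*4) = -3 + (⅕ + 8) = -3 + 41/5 = 26/5)
K(n) = n²
C = -19/5 (C = 1²*(-9) + 26/5 = 1*(-9) + 26/5 = -9 + 26/5 = -19/5 ≈ -3.8000)
C/268476 - 427137/(1/(-331291 - 285703)) = -19/5/268476 - 427137/(1/(-331291 - 285703)) = -19/5*1/268476 - 427137/(1/(-616994)) = -19/1342380 - 427137/(-1/616994) = -19/1342380 - 427137*(-616994) = -19/1342380 + 263540966178 = 353772122178023621/1342380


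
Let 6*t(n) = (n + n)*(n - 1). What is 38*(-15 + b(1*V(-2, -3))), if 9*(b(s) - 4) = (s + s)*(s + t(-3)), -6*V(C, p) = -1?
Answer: -33383/81 ≈ -412.14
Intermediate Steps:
V(C, p) = ⅙ (V(C, p) = -⅙*(-1) = ⅙)
t(n) = n*(-1 + n)/3 (t(n) = ((n + n)*(n - 1))/6 = ((2*n)*(-1 + n))/6 = (2*n*(-1 + n))/6 = n*(-1 + n)/3)
b(s) = 4 + 2*s*(4 + s)/9 (b(s) = 4 + ((s + s)*(s + (⅓)*(-3)*(-1 - 3)))/9 = 4 + ((2*s)*(s + (⅓)*(-3)*(-4)))/9 = 4 + ((2*s)*(s + 4))/9 = 4 + ((2*s)*(4 + s))/9 = 4 + (2*s*(4 + s))/9 = 4 + 2*s*(4 + s)/9)
38*(-15 + b(1*V(-2, -3))) = 38*(-15 + (4 + 2*(1*(⅙))²/9 + 8*(1*(⅙))/9)) = 38*(-15 + (4 + 2*(⅙)²/9 + (8/9)*(⅙))) = 38*(-15 + (4 + (2/9)*(1/36) + 4/27)) = 38*(-15 + (4 + 1/162 + 4/27)) = 38*(-15 + 673/162) = 38*(-1757/162) = -33383/81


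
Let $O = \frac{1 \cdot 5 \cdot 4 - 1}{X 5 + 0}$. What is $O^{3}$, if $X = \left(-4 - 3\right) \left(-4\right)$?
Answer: $\frac{6859}{2744000} \approx 0.0024996$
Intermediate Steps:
$X = 28$ ($X = \left(-7\right) \left(-4\right) = 28$)
$O = \frac{19}{140}$ ($O = \frac{1 \cdot 5 \cdot 4 - 1}{28 \cdot 5 + 0} = \frac{5 \cdot 4 - 1}{140 + 0} = \frac{20 - 1}{140} = 19 \cdot \frac{1}{140} = \frac{19}{140} \approx 0.13571$)
$O^{3} = \left(\frac{19}{140}\right)^{3} = \frac{6859}{2744000}$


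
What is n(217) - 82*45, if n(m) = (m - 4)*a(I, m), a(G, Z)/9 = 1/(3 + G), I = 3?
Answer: -6741/2 ≈ -3370.5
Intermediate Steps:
a(G, Z) = 9/(3 + G)
n(m) = -6 + 3*m/2 (n(m) = (m - 4)*(9/(3 + 3)) = (-4 + m)*(9/6) = (-4 + m)*(9*(⅙)) = (-4 + m)*(3/2) = -6 + 3*m/2)
n(217) - 82*45 = (-6 + (3/2)*217) - 82*45 = (-6 + 651/2) - 1*3690 = 639/2 - 3690 = -6741/2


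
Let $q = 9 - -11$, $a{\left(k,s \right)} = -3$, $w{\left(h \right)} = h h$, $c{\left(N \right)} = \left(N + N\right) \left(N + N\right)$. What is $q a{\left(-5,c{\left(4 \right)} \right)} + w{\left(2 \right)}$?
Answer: $-56$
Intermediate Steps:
$c{\left(N \right)} = 4 N^{2}$ ($c{\left(N \right)} = 2 N 2 N = 4 N^{2}$)
$w{\left(h \right)} = h^{2}$
$q = 20$ ($q = 9 + 11 = 20$)
$q a{\left(-5,c{\left(4 \right)} \right)} + w{\left(2 \right)} = 20 \left(-3\right) + 2^{2} = -60 + 4 = -56$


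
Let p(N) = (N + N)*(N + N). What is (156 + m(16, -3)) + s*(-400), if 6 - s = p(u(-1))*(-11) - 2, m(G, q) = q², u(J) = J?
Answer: -20635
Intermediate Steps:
p(N) = 4*N² (p(N) = (2*N)*(2*N) = 4*N²)
s = 52 (s = 6 - ((4*(-1)²)*(-11) - 2) = 6 - ((4*1)*(-11) - 2) = 6 - (4*(-11) - 2) = 6 - (-44 - 2) = 6 - 1*(-46) = 6 + 46 = 52)
(156 + m(16, -3)) + s*(-400) = (156 + (-3)²) + 52*(-400) = (156 + 9) - 20800 = 165 - 20800 = -20635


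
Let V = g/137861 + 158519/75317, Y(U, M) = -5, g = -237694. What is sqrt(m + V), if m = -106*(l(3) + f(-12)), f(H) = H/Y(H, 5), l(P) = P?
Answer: I*sqrt(1541770358486386804207465)/51916384685 ≈ 23.917*I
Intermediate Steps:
f(H) = -H/5 (f(H) = H/(-5) = H*(-1/5) = -H/5)
V = 3951188861/10383276937 (V = -237694/137861 + 158519/75317 = 3951188861/10383276937 ≈ 0.38053)
m = -2862/5 (m = -106*(3 - 1/5*(-12)) = -106*(3 + 12/5) = -106*27/5 = -2862/5 ≈ -572.40)
sqrt(m + V) = sqrt(-2862/5 + 3951188861/10383276937) = sqrt(-29697182649389/51916384685) = I*sqrt(1541770358486386804207465)/51916384685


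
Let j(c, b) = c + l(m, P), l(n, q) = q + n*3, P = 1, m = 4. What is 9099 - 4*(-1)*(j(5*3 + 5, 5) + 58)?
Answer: 9463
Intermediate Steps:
l(n, q) = q + 3*n
j(c, b) = 13 + c (j(c, b) = c + (1 + 3*4) = c + (1 + 12) = c + 13 = 13 + c)
9099 - 4*(-1)*(j(5*3 + 5, 5) + 58) = 9099 - 4*(-1)*((13 + (5*3 + 5)) + 58) = 9099 - (-4)*((13 + (15 + 5)) + 58) = 9099 - (-4)*((13 + 20) + 58) = 9099 - (-4)*(33 + 58) = 9099 - (-4)*91 = 9099 - 1*(-364) = 9099 + 364 = 9463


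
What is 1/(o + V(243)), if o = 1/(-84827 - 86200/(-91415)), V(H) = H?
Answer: 1550874801/376862558360 ≈ 0.0041152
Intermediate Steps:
o = -18283/1550874801 (o = 1/(-84827 - 86200*(-1/91415)) = 1/(-84827 + 17240/18283) = 1/(-1550874801/18283) = -18283/1550874801 ≈ -1.1789e-5)
1/(o + V(243)) = 1/(-18283/1550874801 + 243) = 1/(376862558360/1550874801) = 1550874801/376862558360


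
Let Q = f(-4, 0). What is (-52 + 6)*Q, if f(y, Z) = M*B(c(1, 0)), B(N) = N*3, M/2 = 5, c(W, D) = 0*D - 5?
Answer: 6900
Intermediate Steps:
c(W, D) = -5 (c(W, D) = 0 - 5 = -5)
M = 10 (M = 2*5 = 10)
B(N) = 3*N
f(y, Z) = -150 (f(y, Z) = 10*(3*(-5)) = 10*(-15) = -150)
Q = -150
(-52 + 6)*Q = (-52 + 6)*(-150) = -46*(-150) = 6900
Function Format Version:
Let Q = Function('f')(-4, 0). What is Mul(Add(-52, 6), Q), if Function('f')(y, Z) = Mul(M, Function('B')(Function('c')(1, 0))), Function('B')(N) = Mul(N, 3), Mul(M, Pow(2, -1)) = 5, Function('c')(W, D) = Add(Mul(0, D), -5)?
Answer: 6900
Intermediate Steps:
Function('c')(W, D) = -5 (Function('c')(W, D) = Add(0, -5) = -5)
M = 10 (M = Mul(2, 5) = 10)
Function('B')(N) = Mul(3, N)
Function('f')(y, Z) = -150 (Function('f')(y, Z) = Mul(10, Mul(3, -5)) = Mul(10, -15) = -150)
Q = -150
Mul(Add(-52, 6), Q) = Mul(Add(-52, 6), -150) = Mul(-46, -150) = 6900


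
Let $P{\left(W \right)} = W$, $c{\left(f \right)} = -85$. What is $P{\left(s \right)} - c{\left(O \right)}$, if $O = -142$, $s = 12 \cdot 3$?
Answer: $121$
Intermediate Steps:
$s = 36$
$P{\left(s \right)} - c{\left(O \right)} = 36 - -85 = 36 + 85 = 121$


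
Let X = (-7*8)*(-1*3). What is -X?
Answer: -168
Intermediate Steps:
X = 168 (X = -56*(-3) = 168)
-X = -1*168 = -168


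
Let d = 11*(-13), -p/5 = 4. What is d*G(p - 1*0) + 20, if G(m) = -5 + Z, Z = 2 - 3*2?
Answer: 1307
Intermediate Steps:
Z = -4 (Z = 2 - 6 = -4)
p = -20 (p = -5*4 = -20)
G(m) = -9 (G(m) = -5 - 4 = -9)
d = -143
d*G(p - 1*0) + 20 = -143*(-9) + 20 = 1287 + 20 = 1307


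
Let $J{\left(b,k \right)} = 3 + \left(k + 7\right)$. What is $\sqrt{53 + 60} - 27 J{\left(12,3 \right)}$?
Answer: $-351 + \sqrt{113} \approx -340.37$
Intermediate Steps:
$J{\left(b,k \right)} = 10 + k$ ($J{\left(b,k \right)} = 3 + \left(7 + k\right) = 10 + k$)
$\sqrt{53 + 60} - 27 J{\left(12,3 \right)} = \sqrt{53 + 60} - 27 \left(10 + 3\right) = \sqrt{113} - 351 = -351 + \sqrt{113}$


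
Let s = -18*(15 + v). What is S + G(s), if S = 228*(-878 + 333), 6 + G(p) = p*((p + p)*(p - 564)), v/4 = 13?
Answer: -5148827706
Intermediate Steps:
v = 52 (v = 4*13 = 52)
s = -1206 (s = -18*(15 + 52) = -18*67 = -1206)
G(p) = -6 + 2*p²*(-564 + p) (G(p) = -6 + p*((p + p)*(p - 564)) = -6 + p*((2*p)*(-564 + p)) = -6 + p*(2*p*(-564 + p)) = -6 + 2*p²*(-564 + p))
S = -124260 (S = 228*(-545) = -124260)
S + G(s) = -124260 + (-6 - 1128*(-1206)² + 2*(-1206)³) = -124260 + (-6 - 1128*1454436 + 2*(-1754049816)) = -124260 + (-6 - 1640603808 - 3508099632) = -124260 - 5148703446 = -5148827706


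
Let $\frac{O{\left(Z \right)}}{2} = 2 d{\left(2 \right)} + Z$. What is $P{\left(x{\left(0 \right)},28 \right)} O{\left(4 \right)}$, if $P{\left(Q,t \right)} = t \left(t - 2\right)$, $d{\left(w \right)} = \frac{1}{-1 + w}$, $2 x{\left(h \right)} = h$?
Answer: $8736$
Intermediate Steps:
$x{\left(h \right)} = \frac{h}{2}$
$P{\left(Q,t \right)} = t \left(-2 + t\right)$
$O{\left(Z \right)} = 4 + 2 Z$ ($O{\left(Z \right)} = 2 \left(\frac{2}{-1 + 2} + Z\right) = 2 \left(\frac{2}{1} + Z\right) = 2 \left(2 \cdot 1 + Z\right) = 2 \left(2 + Z\right) = 4 + 2 Z$)
$P{\left(x{\left(0 \right)},28 \right)} O{\left(4 \right)} = 28 \left(-2 + 28\right) \left(4 + 2 \cdot 4\right) = 28 \cdot 26 \left(4 + 8\right) = 728 \cdot 12 = 8736$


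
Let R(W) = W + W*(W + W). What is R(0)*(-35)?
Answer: 0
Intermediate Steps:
R(W) = W + 2*W² (R(W) = W + W*(2*W) = W + 2*W²)
R(0)*(-35) = (0*(1 + 2*0))*(-35) = (0*(1 + 0))*(-35) = (0*1)*(-35) = 0*(-35) = 0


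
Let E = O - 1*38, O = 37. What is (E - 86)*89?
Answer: -7743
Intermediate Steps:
E = -1 (E = 37 - 1*38 = 37 - 38 = -1)
(E - 86)*89 = (-1 - 86)*89 = -87*89 = -7743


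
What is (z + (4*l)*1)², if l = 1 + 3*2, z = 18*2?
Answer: 4096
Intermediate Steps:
z = 36
l = 7 (l = 1 + 6 = 7)
(z + (4*l)*1)² = (36 + (4*7)*1)² = (36 + 28*1)² = (36 + 28)² = 64² = 4096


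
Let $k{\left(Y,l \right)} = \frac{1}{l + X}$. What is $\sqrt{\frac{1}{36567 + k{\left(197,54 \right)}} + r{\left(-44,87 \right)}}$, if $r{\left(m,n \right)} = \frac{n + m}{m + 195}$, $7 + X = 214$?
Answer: $\frac{\sqrt{147872319510774565}}{720571094} \approx 0.53366$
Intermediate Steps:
$X = 207$ ($X = -7 + 214 = 207$)
$r{\left(m,n \right)} = \frac{m + n}{195 + m}$
$k{\left(Y,l \right)} = \frac{1}{207 + l}$ ($k{\left(Y,l \right)} = \frac{1}{l + 207} = \frac{1}{207 + l}$)
$\sqrt{\frac{1}{36567 + k{\left(197,54 \right)}} + r{\left(-44,87 \right)}} = \sqrt{\frac{1}{36567 + \frac{1}{207 + 54}} + \frac{-44 + 87}{195 - 44}} = \sqrt{\frac{1}{36567 + \frac{1}{261}} + \frac{1}{151} \cdot 43} = \sqrt{\frac{1}{\frac{9543988}{261}} + \frac{43}{151}} = \sqrt{\frac{261}{9543988} + \frac{43}{151}} = \sqrt{\frac{410430895}{1441142188}} = \frac{\sqrt{147872319510774565}}{720571094}$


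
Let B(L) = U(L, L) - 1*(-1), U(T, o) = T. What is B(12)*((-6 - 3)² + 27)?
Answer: 1404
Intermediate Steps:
B(L) = 1 + L (B(L) = L - 1*(-1) = L + 1 = 1 + L)
B(12)*((-6 - 3)² + 27) = (1 + 12)*((-6 - 3)² + 27) = 13*((-9)² + 27) = 13*(81 + 27) = 13*108 = 1404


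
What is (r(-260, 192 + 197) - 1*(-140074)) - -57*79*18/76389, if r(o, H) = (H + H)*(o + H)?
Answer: 6122248886/25463 ≈ 2.4044e+5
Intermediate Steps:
r(o, H) = 2*H*(H + o) (r(o, H) = (2*H)*(H + o) = 2*H*(H + o))
(r(-260, 192 + 197) - 1*(-140074)) - -57*79*18/76389 = (2*(192 + 197)*((192 + 197) - 260) - 1*(-140074)) - -57*79*18/76389 = (2*389*(389 - 260) + 140074) - (-4503*18)/76389 = (2*389*129 + 140074) - (-81054)/76389 = (100362 + 140074) - 1*(-27018/25463) = 240436 + 27018/25463 = 6122248886/25463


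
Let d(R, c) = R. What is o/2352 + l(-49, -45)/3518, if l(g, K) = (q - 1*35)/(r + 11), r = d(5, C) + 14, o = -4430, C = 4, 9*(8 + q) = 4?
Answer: -175365859/93086280 ≈ -1.8839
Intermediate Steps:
q = -68/9 (q = -8 + (1/9)*4 = -8 + 4/9 = -68/9 ≈ -7.5556)
r = 19 (r = 5 + 14 = 19)
l(g, K) = -383/270 (l(g, K) = (-68/9 - 1*35)/(19 + 11) = (-68/9 - 35)/30 = -383/9*1/30 = -383/270)
o/2352 + l(-49, -45)/3518 = -4430/2352 - 383/270/3518 = -4430*1/2352 - 383/270*1/3518 = -2215/1176 - 383/949860 = -175365859/93086280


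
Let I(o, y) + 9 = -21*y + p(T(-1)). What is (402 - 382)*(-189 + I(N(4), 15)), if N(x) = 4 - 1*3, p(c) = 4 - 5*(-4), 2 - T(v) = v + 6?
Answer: -9780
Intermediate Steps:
T(v) = -4 - v (T(v) = 2 - (v + 6) = 2 - (6 + v) = 2 + (-6 - v) = -4 - v)
p(c) = 24 (p(c) = 4 + 20 = 24)
N(x) = 1 (N(x) = 4 - 3 = 1)
I(o, y) = 15 - 21*y (I(o, y) = -9 + (-21*y + 24) = -9 + (24 - 21*y) = 15 - 21*y)
(402 - 382)*(-189 + I(N(4), 15)) = (402 - 382)*(-189 + (15 - 21*15)) = 20*(-189 + (15 - 315)) = 20*(-189 - 300) = 20*(-489) = -9780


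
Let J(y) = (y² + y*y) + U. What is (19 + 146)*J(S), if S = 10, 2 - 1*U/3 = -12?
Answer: 39930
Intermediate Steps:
U = 42 (U = 6 - 3*(-12) = 6 + 36 = 42)
J(y) = 42 + 2*y² (J(y) = (y² + y*y) + 42 = (y² + y²) + 42 = 2*y² + 42 = 42 + 2*y²)
(19 + 146)*J(S) = (19 + 146)*(42 + 2*10²) = 165*(42 + 2*100) = 165*(42 + 200) = 165*242 = 39930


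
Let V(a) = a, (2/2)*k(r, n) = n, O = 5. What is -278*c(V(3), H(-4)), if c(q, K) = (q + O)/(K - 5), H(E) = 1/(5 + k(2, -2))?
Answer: 3336/7 ≈ 476.57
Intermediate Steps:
k(r, n) = n
H(E) = 1/3 (H(E) = 1/(5 - 2) = 1/3)
c(q, K) = (5 + q)/(-5 + K) (c(q, K) = (q + 5)/(K - 5) = (5 + q)/(-5 + K))
-278*c(V(3), H(-4)) = -278*(5 + 3)/(-5 + 1/3) = -278*8/(-14/3) = -(-417)*8/7 = -278*(-12/7) = 3336/7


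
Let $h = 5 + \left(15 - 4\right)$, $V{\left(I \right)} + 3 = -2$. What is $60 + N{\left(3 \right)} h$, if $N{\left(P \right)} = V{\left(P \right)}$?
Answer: $-20$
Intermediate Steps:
$V{\left(I \right)} = -5$ ($V{\left(I \right)} = -3 - 2 = -5$)
$N{\left(P \right)} = -5$
$h = 16$ ($h = 5 + \left(15 - 4\right) = 5 + 11 = 16$)
$60 + N{\left(3 \right)} h = 60 - 80 = -20$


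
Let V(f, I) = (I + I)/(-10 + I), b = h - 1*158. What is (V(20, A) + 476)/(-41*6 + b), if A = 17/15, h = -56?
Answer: -31637/30590 ≈ -1.0342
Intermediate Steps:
A = 17/15 (A = 17*(1/15) = 17/15 ≈ 1.1333)
b = -214 (b = -56 - 1*158 = -56 - 158 = -214)
V(f, I) = 2*I/(-10 + I) (V(f, I) = (2*I)/(-10 + I) = 2*I/(-10 + I))
(V(20, A) + 476)/(-41*6 + b) = (2*(17/15)/(-10 + 17/15) + 476)/(-41*6 - 214) = (2*(17/15)/(-133/15) + 476)/(-246 - 214) = (2*(17/15)*(-15/133) + 476)/(-460) = (-34/133 + 476)*(-1/460) = (63274/133)*(-1/460) = -31637/30590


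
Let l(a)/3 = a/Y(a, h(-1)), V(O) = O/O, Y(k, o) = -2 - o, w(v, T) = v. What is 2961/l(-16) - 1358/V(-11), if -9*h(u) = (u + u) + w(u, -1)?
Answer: -19425/16 ≈ -1214.1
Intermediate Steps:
h(u) = -u/3 (h(u) = -((u + u) + u)/9 = -(2*u + u)/9 = -u/3)
V(O) = 1
l(a) = -9*a/7 (l(a) = 3*(a/(-2 - (-1)*(-1)/3)) = 3*(a/(-2 - 1*⅓)) = 3*(a/(-2 - ⅓)) = 3*(a/(-7/3)) = 3*(a*(-3/7)) = 3*(-3*a/7) = -9*a/7)
2961/l(-16) - 1358/V(-11) = 2961/((-9/7*(-16))) - 1358/1 = 2961/(144/7) - 1358*1 = 2961*(7/144) - 1358 = 2303/16 - 1358 = -19425/16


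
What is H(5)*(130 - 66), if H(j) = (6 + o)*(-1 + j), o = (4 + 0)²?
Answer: 5632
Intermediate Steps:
o = 16 (o = 4² = 16)
H(j) = -22 + 22*j (H(j) = (6 + 16)*(-1 + j) = 22*(-1 + j) = -22 + 22*j)
H(5)*(130 - 66) = (-22 + 22*5)*(130 - 66) = (-22 + 110)*64 = 88*64 = 5632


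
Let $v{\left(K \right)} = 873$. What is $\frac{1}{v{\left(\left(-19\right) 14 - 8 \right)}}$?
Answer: $\frac{1}{873} \approx 0.0011455$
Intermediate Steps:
$\frac{1}{v{\left(\left(-19\right) 14 - 8 \right)}} = \frac{1}{873}$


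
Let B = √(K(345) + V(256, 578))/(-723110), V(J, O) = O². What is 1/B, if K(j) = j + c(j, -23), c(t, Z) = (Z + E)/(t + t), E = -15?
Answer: -361555*√39805405170/57688993 ≈ -1250.4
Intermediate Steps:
c(t, Z) = (-15 + Z)/(2*t) (c(t, Z) = (Z - 15)/(t + t) = (-15 + Z)/((2*t)) = (-15 + Z)*(1/(2*t)) = (-15 + Z)/(2*t))
K(j) = j - 19/j (K(j) = j + (-15 - 23)/(2*j) = j + (½)*(-38)/j = j - 19/j)
B = -√39805405170/249472950 (B = √((345 - 19/345) + 578²)/(-723110) = √((345 - 19*1/345) + 334084)*(-1/723110) = √((345 - 19/345) + 334084)*(-1/723110) = √(119006/345 + 334084)*(-1/723110) = √(115377986/345)*(-1/723110) = (√39805405170/345)*(-1/723110) = -√39805405170/249472950 ≈ -0.00079974)
1/B = 1/(-√39805405170/249472950) = -361555*√39805405170/57688993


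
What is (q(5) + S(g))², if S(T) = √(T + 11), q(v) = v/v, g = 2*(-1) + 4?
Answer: (1 + √13)² ≈ 21.211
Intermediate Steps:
g = 2 (g = -2 + 4 = 2)
q(v) = 1
S(T) = √(11 + T)
(q(5) + S(g))² = (1 + √(11 + 2))² = (1 + √13)²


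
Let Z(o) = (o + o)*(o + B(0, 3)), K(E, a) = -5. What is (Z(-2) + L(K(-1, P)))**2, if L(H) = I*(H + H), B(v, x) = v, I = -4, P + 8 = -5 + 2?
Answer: 2304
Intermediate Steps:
P = -11 (P = -8 + (-5 + 2) = -8 - 3 = -11)
L(H) = -8*H (L(H) = -4*(H + H) = -8*H)
Z(o) = 2*o**2 (Z(o) = (o + o)*(o + 0) = (2*o)*o = 2*o**2)
(Z(-2) + L(K(-1, P)))**2 = (2*(-2)**2 - 8*(-5))**2 = (2*4 + 40)**2 = (8 + 40)**2 = 48**2 = 2304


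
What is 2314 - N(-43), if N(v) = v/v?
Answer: 2313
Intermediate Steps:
N(v) = 1
2314 - N(-43) = 2314 - 1*1 = 2314 - 1 = 2313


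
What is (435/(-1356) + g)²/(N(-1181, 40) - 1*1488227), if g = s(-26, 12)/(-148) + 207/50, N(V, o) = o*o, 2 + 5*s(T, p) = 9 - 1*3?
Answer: -2542586513401/259873712831470000 ≈ -9.7839e-6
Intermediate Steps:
s(T, p) = ⅘ (s(T, p) = -⅖ + (9 - 1*3)/5 = -⅖ + (9 - 3)/5 = -⅖ + (⅕)*6 = -⅖ + 6/5 = ⅘)
N(V, o) = o²
g = 7649/1850 (g = (⅘)/(-148) + 207/50 = (⅘)*(-1/148) + 207*(1/50) = -1/185 + 207/50 = 7649/1850 ≈ 4.1346)
(435/(-1356) + g)²/(N(-1181, 40) - 1*1488227) = (435/(-1356) + 7649/1850)²/(40² - 1*1488227) = (435*(-1/1356) + 7649/1850)²/(1600 - 1488227) = (-145/452 + 7649/1850)²/(-1486627) = (1594549/418100)²*(-1/1486627) = (2542586513401/174807610000)*(-1/1486627) = -2542586513401/259873712831470000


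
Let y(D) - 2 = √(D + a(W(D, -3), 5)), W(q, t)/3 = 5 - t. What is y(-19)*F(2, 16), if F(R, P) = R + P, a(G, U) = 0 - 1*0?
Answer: 36 + 18*I*√19 ≈ 36.0 + 78.46*I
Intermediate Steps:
W(q, t) = 15 - 3*t (W(q, t) = 3*(5 - t) = 15 - 3*t)
a(G, U) = 0 (a(G, U) = 0 + 0 = 0)
F(R, P) = P + R
y(D) = 2 + √D (y(D) = 2 + √(D + 0) = 2 + √D)
y(-19)*F(2, 16) = (2 + √(-19))*(16 + 2) = (2 + I*√19)*18 = 36 + 18*I*√19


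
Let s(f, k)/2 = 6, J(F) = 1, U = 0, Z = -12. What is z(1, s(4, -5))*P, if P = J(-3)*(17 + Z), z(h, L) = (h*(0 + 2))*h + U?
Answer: 10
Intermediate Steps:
s(f, k) = 12 (s(f, k) = 2*6 = 12)
z(h, L) = 2*h² (z(h, L) = (h*(0 + 2))*h + 0 = (h*2)*h + 0 = (2*h)*h + 0 = 2*h² + 0 = 2*h²)
P = 5 (P = 1*(17 - 12) = 1*5 = 5)
z(1, s(4, -5))*P = (2*1²)*5 = (2*1)*5 = 2*5 = 10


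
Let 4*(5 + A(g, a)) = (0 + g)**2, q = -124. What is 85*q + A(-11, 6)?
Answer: -42059/4 ≈ -10515.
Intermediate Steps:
A(g, a) = -5 + g**2/4 (A(g, a) = -5 + (0 + g)**2/4 = -5 + g**2/4)
85*q + A(-11, 6) = 85*(-124) + (-5 + (1/4)*(-11)**2) = -10540 + (-5 + (1/4)*121) = -10540 + (-5 + 121/4) = -10540 + 101/4 = -42059/4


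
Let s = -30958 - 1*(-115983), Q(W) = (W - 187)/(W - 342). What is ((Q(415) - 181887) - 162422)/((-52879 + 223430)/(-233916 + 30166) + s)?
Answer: -5121119533750/1264628143527 ≈ -4.0495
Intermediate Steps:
Q(W) = (-187 + W)/(-342 + W)
s = 85025 (s = -30958 + 115983 = 85025)
((Q(415) - 181887) - 162422)/((-52879 + 223430)/(-233916 + 30166) + s) = (((-187 + 415)/(-342 + 415) - 181887) - 162422)/((-52879 + 223430)/(-233916 + 30166) + 85025) = ((228/73 - 181887) - 162422)/(170551/(-203750) + 85025) = (((1/73)*228 - 181887) - 162422)/(170551*(-1/203750) + 85025) = ((228/73 - 181887) - 162422)/(-170551/203750 + 85025) = (-13277523/73 - 162422)/(17323673199/203750) = -25134329/73*203750/17323673199 = -5121119533750/1264628143527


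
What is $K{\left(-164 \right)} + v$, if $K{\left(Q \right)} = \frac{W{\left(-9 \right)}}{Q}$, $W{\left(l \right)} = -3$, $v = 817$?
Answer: $\frac{133991}{164} \approx 817.02$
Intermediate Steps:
$K{\left(Q \right)} = - \frac{3}{Q}$
$K{\left(-164 \right)} + v = - \frac{3}{-164} + 817 = \left(-3\right) \left(- \frac{1}{164}\right) + 817 = \frac{3}{164} + 817 = \frac{133991}{164}$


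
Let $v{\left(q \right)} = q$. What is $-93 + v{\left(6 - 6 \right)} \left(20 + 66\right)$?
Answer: $-93$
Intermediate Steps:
$-93 + v{\left(6 - 6 \right)} \left(20 + 66\right) = -93 + \left(6 - 6\right) \left(20 + 66\right) = -93 + \left(6 - 6\right) 86 = -93 + 0 \cdot 86 = -93 + 0 = -93$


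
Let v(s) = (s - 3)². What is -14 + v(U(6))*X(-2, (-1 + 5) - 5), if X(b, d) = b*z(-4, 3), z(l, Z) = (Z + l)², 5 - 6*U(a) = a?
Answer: -613/18 ≈ -34.056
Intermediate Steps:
U(a) = ⅚ - a/6
v(s) = (-3 + s)²
X(b, d) = b (X(b, d) = b*(3 - 4)² = b*(-1)² = b*1 = b)
-14 + v(U(6))*X(-2, (-1 + 5) - 5) = -14 + (-3 + (⅚ - ⅙*6))²*(-2) = -14 + (-3 + (⅚ - 1))²*(-2) = -14 + (-3 - ⅙)²*(-2) = -14 + (-19/6)²*(-2) = -14 + (361/36)*(-2) = -14 - 361/18 = -613/18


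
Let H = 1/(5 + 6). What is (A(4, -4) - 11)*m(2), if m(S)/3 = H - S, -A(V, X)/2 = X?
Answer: 189/11 ≈ 17.182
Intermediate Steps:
H = 1/11 ≈ 0.090909
A(V, X) = -2*X
m(S) = 3/11 - 3*S (m(S) = 3*(1/11 - S) = 3/11 - 3*S)
(A(4, -4) - 11)*m(2) = (-2*(-4) - 11)*(3/11 - 3*2) = (8 - 11)*(3/11 - 6) = -3*(-63/11) = 189/11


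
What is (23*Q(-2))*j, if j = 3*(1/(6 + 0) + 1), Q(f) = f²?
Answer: 322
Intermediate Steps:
j = 7/2 (j = 3*(1/6 + 1) = 3*(⅙ + 1) = 3*(7/6) = 7/2 ≈ 3.5000)
(23*Q(-2))*j = (23*(-2)²)*(7/2) = (23*4)*(7/2) = 92*(7/2) = 322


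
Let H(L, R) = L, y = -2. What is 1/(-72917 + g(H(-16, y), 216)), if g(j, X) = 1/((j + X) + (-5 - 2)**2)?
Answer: -249/18156332 ≈ -1.3714e-5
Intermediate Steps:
g(j, X) = 1/(49 + X + j) (g(j, X) = 1/((X + j) + (-7)**2) = 1/((X + j) + 49) = 1/(49 + X + j))
1/(-72917 + g(H(-16, y), 216)) = 1/(-72917 + 1/(49 + 216 - 16)) = 1/(-72917 + 1/249) = 1/(-18156332/249) = -249/18156332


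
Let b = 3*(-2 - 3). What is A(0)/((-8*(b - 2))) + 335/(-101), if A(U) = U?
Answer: -335/101 ≈ -3.3168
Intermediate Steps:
b = -15 (b = 3*(-5) = -15)
A(0)/((-8*(b - 2))) + 335/(-101) = 0/((-8*(-15 - 2))) + 335/(-101) = 0/((-8*(-17))) + 335*(-1/101) = 0/136 - 335/101 = 0*(1/136) - 335/101 = 0 - 335/101 = -335/101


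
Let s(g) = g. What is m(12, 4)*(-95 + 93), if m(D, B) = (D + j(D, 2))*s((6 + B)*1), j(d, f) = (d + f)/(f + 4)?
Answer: -860/3 ≈ -286.67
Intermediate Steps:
j(d, f) = (d + f)/(4 + f)
m(D, B) = (6 + B)*(⅓ + 7*D/6) (m(D, B) = (D + (D + 2)/(4 + 2))*((6 + B)*1) = (D + (2 + D)/6)*(6 + B) = (D + (⅓ + D/6))*(6 + B) = (⅓ + 7*D/6)*(6 + B) = (6 + B)*(⅓ + 7*D/6))
m(12, 4)*(-95 + 93) = ((2 + 7*12)*(6 + 4)/6)*(-95 + 93) = ((⅙)*(2 + 84)*10)*(-2) = ((⅙)*86*10)*(-2) = (430/3)*(-2) = -860/3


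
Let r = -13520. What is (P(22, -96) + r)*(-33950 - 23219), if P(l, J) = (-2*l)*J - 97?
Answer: 536988417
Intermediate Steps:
P(l, J) = -97 - 2*J*l (P(l, J) = -2*J*l - 97 = -97 - 2*J*l)
(P(22, -96) + r)*(-33950 - 23219) = ((-97 - 2*(-96)*22) - 13520)*(-33950 - 23219) = ((-97 + 4224) - 13520)*(-57169) = (4127 - 13520)*(-57169) = -9393*(-57169) = 536988417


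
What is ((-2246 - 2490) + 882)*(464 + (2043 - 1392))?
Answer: -4297210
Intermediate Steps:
((-2246 - 2490) + 882)*(464 + (2043 - 1392)) = (-4736 + 882)*(464 + 651) = -3854*1115 = -4297210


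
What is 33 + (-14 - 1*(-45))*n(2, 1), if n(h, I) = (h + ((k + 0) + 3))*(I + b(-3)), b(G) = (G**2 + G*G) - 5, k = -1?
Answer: 1769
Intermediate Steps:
b(G) = -5 + 2*G**2 (b(G) = (G**2 + G**2) - 5 = 2*G**2 - 5 = -5 + 2*G**2)
n(h, I) = (2 + h)*(13 + I) (n(h, I) = (h + ((-1 + 0) + 3))*(I + (-5 + 2*(-3)**2)) = (h + (-1 + 3))*(I + (-5 + 2*9)) = (h + 2)*(I + (-5 + 18)) = (2 + h)*(I + 13) = (2 + h)*(13 + I))
33 + (-14 - 1*(-45))*n(2, 1) = 33 + (-14 - 1*(-45))*(26 + 2*1 + 13*2 + 1*2) = 33 + (-14 + 45)*(26 + 2 + 26 + 2) = 33 + 31*56 = 33 + 1736 = 1769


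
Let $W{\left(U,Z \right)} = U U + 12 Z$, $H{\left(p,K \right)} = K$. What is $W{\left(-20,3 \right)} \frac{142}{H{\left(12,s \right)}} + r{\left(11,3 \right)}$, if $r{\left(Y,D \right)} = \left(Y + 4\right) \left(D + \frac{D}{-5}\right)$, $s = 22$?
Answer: $\frac{31352}{11} \approx 2850.2$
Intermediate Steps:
$r{\left(Y,D \right)} = \frac{4 D \left(4 + Y\right)}{5}$ ($r{\left(Y,D \right)} = \left(4 + Y\right) \left(D + D \left(- \frac{1}{5}\right)\right) = \left(4 + Y\right) \left(D - \frac{D}{5}\right) = \left(4 + Y\right) \frac{4 D}{5} = \frac{4 D \left(4 + Y\right)}{5}$)
$W{\left(U,Z \right)} = U^{2} + 12 Z$
$W{\left(-20,3 \right)} \frac{142}{H{\left(12,s \right)}} + r{\left(11,3 \right)} = \left(\left(-20\right)^{2} + 12 \cdot 3\right) \frac{142}{22} + \frac{4}{5} \cdot 3 \left(4 + 11\right) = \left(400 + 36\right) 142 \cdot \frac{1}{22} + \frac{4}{5} \cdot 3 \cdot 15 = 436 \cdot \frac{71}{11} + 36 = \frac{30956}{11} + 36 = \frac{31352}{11}$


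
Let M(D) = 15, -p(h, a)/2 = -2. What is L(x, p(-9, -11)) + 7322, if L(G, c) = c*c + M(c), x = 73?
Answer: 7353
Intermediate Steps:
p(h, a) = 4 (p(h, a) = -2*(-2) = 4)
L(G, c) = 15 + c² (L(G, c) = c*c + 15 = c² + 15 = 15 + c²)
L(x, p(-9, -11)) + 7322 = (15 + 4²) + 7322 = (15 + 16) + 7322 = 31 + 7322 = 7353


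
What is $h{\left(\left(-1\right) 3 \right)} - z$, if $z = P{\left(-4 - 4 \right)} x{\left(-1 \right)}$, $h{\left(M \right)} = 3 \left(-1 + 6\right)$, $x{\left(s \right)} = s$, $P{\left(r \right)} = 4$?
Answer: $19$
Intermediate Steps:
$h{\left(M \right)} = 15$ ($h{\left(M \right)} = 3 \cdot 5 = 15$)
$z = -4$ ($z = 4 \left(-1\right) = -4$)
$h{\left(\left(-1\right) 3 \right)} - z = 15 - -4 = 15 + 4 = 19$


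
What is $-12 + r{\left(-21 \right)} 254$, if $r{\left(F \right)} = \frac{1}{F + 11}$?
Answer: $- \frac{187}{5} \approx -37.4$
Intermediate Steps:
$r{\left(F \right)} = \frac{1}{11 + F}$
$-12 + r{\left(-21 \right)} 254 = -12 + \frac{1}{11 - 21} \cdot 254 = -12 + \frac{1}{-10} \cdot 254 = -12 - \frac{127}{5} = - \frac{187}{5}$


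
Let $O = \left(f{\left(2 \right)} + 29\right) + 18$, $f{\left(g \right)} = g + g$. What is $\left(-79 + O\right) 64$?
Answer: $-1792$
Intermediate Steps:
$f{\left(g \right)} = 2 g$
$O = 51$ ($O = \left(2 \cdot 2 + 29\right) + 18 = \left(4 + 29\right) + 18 = 33 + 18 = 51$)
$\left(-79 + O\right) 64 = \left(-79 + 51\right) 64 = \left(-28\right) 64 = -1792$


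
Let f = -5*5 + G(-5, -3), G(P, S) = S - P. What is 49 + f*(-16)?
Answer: 417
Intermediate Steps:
f = -23 (f = -5*5 + (-3 - 1*(-5)) = -25 + (-3 + 5) = -25 + 2 = -23)
49 + f*(-16) = 49 - 23*(-16) = 49 + 368 = 417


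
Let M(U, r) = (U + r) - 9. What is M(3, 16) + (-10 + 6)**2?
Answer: 26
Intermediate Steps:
M(U, r) = -9 + U + r
M(3, 16) + (-10 + 6)**2 = (-9 + 3 + 16) + (-10 + 6)**2 = 10 + (-4)**2 = 10 + 16 = 26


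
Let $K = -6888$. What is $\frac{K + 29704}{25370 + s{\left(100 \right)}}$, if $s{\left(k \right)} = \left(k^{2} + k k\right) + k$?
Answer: $\frac{11408}{22735} \approx 0.50178$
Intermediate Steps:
$s{\left(k \right)} = k + 2 k^{2}$ ($s{\left(k \right)} = \left(k^{2} + k^{2}\right) + k = 2 k^{2} + k = k + 2 k^{2}$)
$\frac{K + 29704}{25370 + s{\left(100 \right)}} = \frac{-6888 + 29704}{25370 + 100 \left(1 + 2 \cdot 100\right)} = \frac{22816}{25370 + 100 \left(1 + 200\right)} = \frac{22816}{25370 + 100 \cdot 201} = \frac{22816}{25370 + 20100} = \frac{22816}{45470} = 22816 \cdot \frac{1}{45470} = \frac{11408}{22735}$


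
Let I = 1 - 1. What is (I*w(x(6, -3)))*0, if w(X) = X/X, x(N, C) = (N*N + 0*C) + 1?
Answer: 0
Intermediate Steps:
x(N, C) = 1 + N² (x(N, C) = (N² + 0) + 1 = N² + 1 = 1 + N²)
w(X) = 1
I = 0
(I*w(x(6, -3)))*0 = (0*1)*0 = 0*0 = 0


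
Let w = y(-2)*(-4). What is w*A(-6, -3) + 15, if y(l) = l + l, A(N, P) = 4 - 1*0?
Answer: 79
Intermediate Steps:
A(N, P) = 4 (A(N, P) = 4 + 0 = 4)
y(l) = 2*l
w = 16 (w = (2*(-2))*(-4) = -4*(-4) = 16)
w*A(-6, -3) + 15 = 16*4 + 15 = 64 + 15 = 79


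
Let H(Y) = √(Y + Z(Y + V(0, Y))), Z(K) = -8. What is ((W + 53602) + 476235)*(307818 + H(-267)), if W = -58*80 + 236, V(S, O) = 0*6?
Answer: 161737735194 + 2627165*I*√11 ≈ 1.6174e+11 + 8.7133e+6*I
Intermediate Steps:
V(S, O) = 0
W = -4404 (W = -4640 + 236 = -4404)
H(Y) = √(-8 + Y) (H(Y) = √(Y - 8) = √(-8 + Y))
((W + 53602) + 476235)*(307818 + H(-267)) = ((-4404 + 53602) + 476235)*(307818 + √(-8 - 267)) = (49198 + 476235)*(307818 + √(-275)) = 525433*(307818 + 5*I*√11) = 161737735194 + 2627165*I*√11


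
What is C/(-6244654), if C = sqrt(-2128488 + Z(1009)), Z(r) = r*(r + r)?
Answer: -I*sqrt(92326)/6244654 ≈ -4.8658e-5*I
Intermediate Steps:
Z(r) = 2*r**2 (Z(r) = r*(2*r) = 2*r**2)
C = I*sqrt(92326) (C = sqrt(-2128488 + 2*1009**2) = sqrt(-2128488 + 2*1018081) = sqrt(-2128488 + 2036162) = sqrt(-92326) = I*sqrt(92326) ≈ 303.85*I)
C/(-6244654) = (I*sqrt(92326))/(-6244654) = (I*sqrt(92326))*(-1/6244654) = -I*sqrt(92326)/6244654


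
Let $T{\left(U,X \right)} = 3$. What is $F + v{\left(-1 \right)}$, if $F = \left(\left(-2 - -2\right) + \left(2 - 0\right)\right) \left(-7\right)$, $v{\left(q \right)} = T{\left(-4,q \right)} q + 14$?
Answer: $-3$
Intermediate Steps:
$v{\left(q \right)} = 14 + 3 q$ ($v{\left(q \right)} = 3 q + 14 = 14 + 3 q$)
$F = -14$ ($F = \left(\left(-2 + 2\right) + \left(2 + 0\right)\right) \left(-7\right) = \left(0 + 2\right) \left(-7\right) = 2 \left(-7\right) = -14$)
$F + v{\left(-1 \right)} = -14 + \left(14 + 3 \left(-1\right)\right) = -14 + \left(14 - 3\right) = -14 + 11 = -3$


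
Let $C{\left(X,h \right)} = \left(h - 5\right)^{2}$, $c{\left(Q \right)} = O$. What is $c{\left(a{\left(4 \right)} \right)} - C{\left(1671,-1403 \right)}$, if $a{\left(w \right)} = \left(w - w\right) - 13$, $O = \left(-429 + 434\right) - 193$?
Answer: $-1982652$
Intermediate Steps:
$O = -188$ ($O = 5 - 193 = -188$)
$a{\left(w \right)} = -13$ ($a{\left(w \right)} = 0 - 13 = -13$)
$c{\left(Q \right)} = -188$
$C{\left(X,h \right)} = \left(-5 + h\right)^{2}$
$c{\left(a{\left(4 \right)} \right)} - C{\left(1671,-1403 \right)} = -188 - \left(-5 - 1403\right)^{2} = -188 - \left(-1408\right)^{2} = -188 - 1982464 = -1982652$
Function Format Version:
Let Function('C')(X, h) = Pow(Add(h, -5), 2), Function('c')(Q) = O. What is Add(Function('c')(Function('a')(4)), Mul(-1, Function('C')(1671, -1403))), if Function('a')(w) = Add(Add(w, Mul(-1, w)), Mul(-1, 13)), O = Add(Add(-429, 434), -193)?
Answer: -1982652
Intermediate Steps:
O = -188 (O = Add(5, -193) = -188)
Function('a')(w) = -13 (Function('a')(w) = Add(0, -13) = -13)
Function('c')(Q) = -188
Function('C')(X, h) = Pow(Add(-5, h), 2)
Add(Function('c')(Function('a')(4)), Mul(-1, Function('C')(1671, -1403))) = Add(-188, Mul(-1, Pow(Add(-5, -1403), 2))) = Add(-188, Mul(-1, Pow(-1408, 2))) = Add(-188, Mul(-1, 1982464)) = Add(-188, -1982464) = -1982652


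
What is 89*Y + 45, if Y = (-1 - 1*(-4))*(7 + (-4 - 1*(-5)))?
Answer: 2181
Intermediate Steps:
Y = 24 (Y = (-1 + 4)*(7 + (-4 + 5)) = 3*(7 + 1) = 3*8 = 24)
89*Y + 45 = 89*24 + 45 = 2136 + 45 = 2181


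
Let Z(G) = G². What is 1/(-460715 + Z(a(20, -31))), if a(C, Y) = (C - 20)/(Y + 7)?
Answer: -1/460715 ≈ -2.1705e-6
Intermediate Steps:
a(C, Y) = (-20 + C)/(7 + Y)
1/(-460715 + Z(a(20, -31))) = 1/(-460715 + ((-20 + 20)/(7 - 31))²) = 1/(-460715 + (0/(-24))²) = 1/(-460715 + (-1/24*0)²) = 1/(-460715 + 0²) = 1/(-460715 + 0) = 1/(-460715) = -1/460715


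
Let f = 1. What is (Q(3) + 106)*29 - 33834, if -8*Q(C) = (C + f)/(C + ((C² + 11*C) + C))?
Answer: -2952989/96 ≈ -30760.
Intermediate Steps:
Q(C) = -(1 + C)/(8*(C² + 13*C)) (Q(C) = -(C + 1)/(8*(C + ((C² + 11*C) + C))) = -(1 + C)/(8*(C + (C² + 12*C))) = -(1 + C)/(8*(C² + 13*C)))
(Q(3) + 106)*29 - 33834 = ((⅛)*(-1 - 1*3)/(3*(13 + 3)) + 106)*29 - 33834 = ((⅛)*(⅓)*(-1 - 3)/16 + 106)*29 - 33834 = ((⅛)*(⅓)*(1/16)*(-4) + 106)*29 - 33834 = (-1/96 + 106)*29 - 33834 = (10175/96)*29 - 33834 = 295075/96 - 33834 = -2952989/96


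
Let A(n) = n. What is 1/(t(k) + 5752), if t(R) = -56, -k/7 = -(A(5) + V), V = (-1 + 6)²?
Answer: 1/5696 ≈ 0.00017556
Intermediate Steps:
V = 25 (V = 5² = 25)
k = 210 (k = -(-7)*(5 + 25) = -(-7)*30 = -7*(-30) = 210)
1/(t(k) + 5752) = 1/(-56 + 5752) = 1/5696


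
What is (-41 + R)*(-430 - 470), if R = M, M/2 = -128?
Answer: 267300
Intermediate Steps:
M = -256 (M = 2*(-128) = -256)
R = -256
(-41 + R)*(-430 - 470) = (-41 - 256)*(-430 - 470) = -297*(-900) = 267300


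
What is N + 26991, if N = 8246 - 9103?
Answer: 26134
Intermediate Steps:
N = -857
N + 26991 = -857 + 26991 = 26134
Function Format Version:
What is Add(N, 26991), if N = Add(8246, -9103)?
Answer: 26134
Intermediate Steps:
N = -857
Add(N, 26991) = Add(-857, 26991) = 26134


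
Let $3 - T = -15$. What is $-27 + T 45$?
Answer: $783$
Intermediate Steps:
$T = 18$ ($T = 3 - -15 = 3 + 15 = 18$)
$-27 + T 45 = -27 + 18 \cdot 45 = -27 + 810 = 783$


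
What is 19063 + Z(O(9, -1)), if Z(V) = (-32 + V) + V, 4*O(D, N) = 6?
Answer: 19034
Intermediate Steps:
O(D, N) = 3/2 (O(D, N) = (¼)*6 = 3/2)
Z(V) = -32 + 2*V
19063 + Z(O(9, -1)) = 19063 + (-32 + 2*(3/2)) = 19063 + (-32 + 3) = 19063 - 29 = 19034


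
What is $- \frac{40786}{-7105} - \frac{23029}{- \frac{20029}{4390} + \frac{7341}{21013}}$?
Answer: $\frac{2158487594283476}{394472022805} \approx 5471.8$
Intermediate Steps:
$- \frac{40786}{-7105} - \frac{23029}{- \frac{20029}{4390} + \frac{7341}{21013}} = \left(-40786\right) \left(- \frac{1}{7105}\right) - \frac{23029}{\left(-20029\right) \frac{1}{4390} + 7341 \cdot \frac{1}{21013}} = \frac{40786}{7105} - \frac{23029}{- \frac{20029}{4390} + \frac{7341}{21013}} = \frac{40786}{7105} - \frac{23029}{- \frac{388642387}{92247070}} = \frac{40786}{7105} - - \frac{2124357775030}{388642387} = \frac{40786}{7105} + \frac{2124357775030}{388642387} = \frac{2158487594283476}{394472022805}$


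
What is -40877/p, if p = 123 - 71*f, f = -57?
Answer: -40877/4170 ≈ -9.8026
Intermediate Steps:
p = 4170 (p = 123 - 71*(-57) = 123 + 4047 = 4170)
-40877/p = -40877/4170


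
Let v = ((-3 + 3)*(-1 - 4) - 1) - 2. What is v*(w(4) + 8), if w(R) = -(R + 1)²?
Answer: 51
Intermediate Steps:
w(R) = -(1 + R)²
v = -3 (v = (0*(-5) - 1) - 2 = (0 - 1) - 2 = -1 - 2 = -3)
v*(w(4) + 8) = -3*(-(1 + 4)² + 8) = -3*(-1*5² + 8) = -3*(-1*25 + 8) = -3*(-25 + 8) = -3*(-17) = 51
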